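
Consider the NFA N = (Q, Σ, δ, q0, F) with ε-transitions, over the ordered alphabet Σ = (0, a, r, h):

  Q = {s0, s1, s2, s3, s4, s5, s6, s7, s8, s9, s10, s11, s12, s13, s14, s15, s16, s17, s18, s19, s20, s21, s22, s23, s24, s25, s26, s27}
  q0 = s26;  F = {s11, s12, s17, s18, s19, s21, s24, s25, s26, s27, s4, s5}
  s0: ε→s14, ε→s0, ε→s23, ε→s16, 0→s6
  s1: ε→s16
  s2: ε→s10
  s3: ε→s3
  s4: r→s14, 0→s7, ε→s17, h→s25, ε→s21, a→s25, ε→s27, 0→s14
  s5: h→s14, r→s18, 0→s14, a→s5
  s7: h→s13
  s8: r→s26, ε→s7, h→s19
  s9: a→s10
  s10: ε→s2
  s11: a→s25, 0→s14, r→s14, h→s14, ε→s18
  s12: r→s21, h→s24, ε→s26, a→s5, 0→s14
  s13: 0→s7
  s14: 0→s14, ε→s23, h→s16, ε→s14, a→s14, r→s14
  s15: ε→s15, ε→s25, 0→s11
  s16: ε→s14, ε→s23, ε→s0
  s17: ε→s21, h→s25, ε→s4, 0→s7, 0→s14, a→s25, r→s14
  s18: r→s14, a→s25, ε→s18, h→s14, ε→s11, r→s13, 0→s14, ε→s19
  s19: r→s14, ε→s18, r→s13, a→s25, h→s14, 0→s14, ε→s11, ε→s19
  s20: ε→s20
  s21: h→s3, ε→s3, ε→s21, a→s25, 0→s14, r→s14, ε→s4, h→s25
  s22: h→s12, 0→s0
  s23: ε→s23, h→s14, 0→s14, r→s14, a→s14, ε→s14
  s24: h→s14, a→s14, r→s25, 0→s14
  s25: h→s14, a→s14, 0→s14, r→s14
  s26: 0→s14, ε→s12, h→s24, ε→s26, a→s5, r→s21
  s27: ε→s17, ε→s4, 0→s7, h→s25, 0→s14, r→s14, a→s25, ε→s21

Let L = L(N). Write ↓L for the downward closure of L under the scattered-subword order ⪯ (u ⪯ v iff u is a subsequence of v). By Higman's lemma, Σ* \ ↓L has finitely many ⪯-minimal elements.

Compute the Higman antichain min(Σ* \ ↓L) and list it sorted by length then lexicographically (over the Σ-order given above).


|Q|=28, |F|=12, |δ|=111 (40 ε).
min D↑ (7 st, q0=0, F={1}): 0:0→1,a→2,r→3,h→4 1:0→1,a→1,r→1,h→1 2:0→1,a→2,r→5,h→1 3:0→1,a→6,r→1,h→6 4:0→1,a→1,r→6,h→1 5:0→1,a→6,r→1,h→1 6:0→1,a→1,r→1,h→1 [Hopcroft].
'0': N↓-sim [20, 7] end={s0,s13,s14,s16,s23,s6,s7} — reject; 1/1 single-dels accept.
'ah': |S_i|=[20, 12, 7] end={s0,s13,s14,s16,s23,s6,s7} rej; 2/2 deletions ∈↓L.
'rr': run [20, 16, 7] end={s0,s13,s14,s16,s23,s6,s7} — reject; 2/2 single-dels accept.
'ha': run [20, 10, 5] end={s0,s14,s16,s23,s6} — reject; 2/2 single-dels accept.
'hh': run [20, 10, 7] end={s0,s13,s14,s16,s23,s6,s7} — reject; 2/2 single-dels accept.
'raa': N↓-sim [20, 16, 6, 5] end={s0,s14,s16,s23,s6} rej; 3/3 single-dels accept.
6 obstructions.

min(Σ*\↓L) = [0, ah, rr, ha, hh, raa].


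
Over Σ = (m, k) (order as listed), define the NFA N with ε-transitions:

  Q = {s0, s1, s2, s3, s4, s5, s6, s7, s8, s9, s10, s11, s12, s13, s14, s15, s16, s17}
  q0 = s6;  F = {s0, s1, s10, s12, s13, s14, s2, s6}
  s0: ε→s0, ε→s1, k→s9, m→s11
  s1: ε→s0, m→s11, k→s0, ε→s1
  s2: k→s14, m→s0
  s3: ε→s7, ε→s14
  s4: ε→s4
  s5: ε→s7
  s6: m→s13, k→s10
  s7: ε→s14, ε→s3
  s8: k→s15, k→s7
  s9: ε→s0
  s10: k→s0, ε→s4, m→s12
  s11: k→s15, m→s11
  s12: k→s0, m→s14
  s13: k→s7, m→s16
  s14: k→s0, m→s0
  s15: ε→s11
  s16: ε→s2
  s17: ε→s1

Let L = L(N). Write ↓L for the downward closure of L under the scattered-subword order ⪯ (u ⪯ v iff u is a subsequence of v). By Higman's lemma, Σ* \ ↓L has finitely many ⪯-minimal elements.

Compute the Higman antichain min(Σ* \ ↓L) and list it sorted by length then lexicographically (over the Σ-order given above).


|Q|=18, |F|=8, |δ|=35 (15 ε).
min D↑ (8 st, q0=0, F={7}): 0:m→1,k→2 1:m→3,k→4 2:m→5,k→6 3:m→6,k→4 4:m→6,k→6 5:m→4,k→6 6:m→7,k→6 7:m→7,k→7.
'kkm': |S_i|=[15, 11, 5, 2] end={s11,s15} ∉↓L; 3/3 del acc.
'mmmm': |S_i|=[15, 12, 8, 5, 2] end={s11,s15} ∉↓L; 4/4 single-dels accept.
'mkmm': run [15, 12, 8, 5, 2] end={s11,s15} ∉↓L; 4/4 deletions ∈↓L.
3 obstructions.

Antichain: [kkm, mmmm, mkmm].


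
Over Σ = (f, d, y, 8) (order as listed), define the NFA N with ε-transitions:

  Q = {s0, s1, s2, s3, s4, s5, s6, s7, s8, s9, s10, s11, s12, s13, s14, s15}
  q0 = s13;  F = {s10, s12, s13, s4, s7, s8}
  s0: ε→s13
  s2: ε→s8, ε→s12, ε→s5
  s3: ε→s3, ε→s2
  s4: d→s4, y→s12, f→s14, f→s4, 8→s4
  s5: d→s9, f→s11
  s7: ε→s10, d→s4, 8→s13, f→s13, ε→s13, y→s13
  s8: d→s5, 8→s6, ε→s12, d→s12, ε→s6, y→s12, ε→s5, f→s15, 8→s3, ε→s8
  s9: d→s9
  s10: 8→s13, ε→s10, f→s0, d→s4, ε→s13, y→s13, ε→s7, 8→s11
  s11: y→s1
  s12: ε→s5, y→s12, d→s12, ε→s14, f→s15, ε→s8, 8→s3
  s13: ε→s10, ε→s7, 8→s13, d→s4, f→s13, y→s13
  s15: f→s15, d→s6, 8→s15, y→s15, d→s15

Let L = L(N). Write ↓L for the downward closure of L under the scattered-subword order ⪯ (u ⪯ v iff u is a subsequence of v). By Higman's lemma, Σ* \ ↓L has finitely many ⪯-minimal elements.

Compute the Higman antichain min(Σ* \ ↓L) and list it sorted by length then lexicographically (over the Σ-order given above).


Antichain: [dyf].

|Q|=16, |F|=6, |δ|=57 (20 ε).
min D↑ (4 st, q0=0, F={3}): 0:f→0,d→1,y→0,8→0 1:f→1,d→1,y→2,8→1 2:f→3,d→2,y→2,8→2 3:f→3,d→3,y→3,8→3.
'dyf': run [16, 12, 11, 4] end={s1,s11,s15,s6} ∉↓L; 3/3 del acc.
1 words, ⪯-incomp.


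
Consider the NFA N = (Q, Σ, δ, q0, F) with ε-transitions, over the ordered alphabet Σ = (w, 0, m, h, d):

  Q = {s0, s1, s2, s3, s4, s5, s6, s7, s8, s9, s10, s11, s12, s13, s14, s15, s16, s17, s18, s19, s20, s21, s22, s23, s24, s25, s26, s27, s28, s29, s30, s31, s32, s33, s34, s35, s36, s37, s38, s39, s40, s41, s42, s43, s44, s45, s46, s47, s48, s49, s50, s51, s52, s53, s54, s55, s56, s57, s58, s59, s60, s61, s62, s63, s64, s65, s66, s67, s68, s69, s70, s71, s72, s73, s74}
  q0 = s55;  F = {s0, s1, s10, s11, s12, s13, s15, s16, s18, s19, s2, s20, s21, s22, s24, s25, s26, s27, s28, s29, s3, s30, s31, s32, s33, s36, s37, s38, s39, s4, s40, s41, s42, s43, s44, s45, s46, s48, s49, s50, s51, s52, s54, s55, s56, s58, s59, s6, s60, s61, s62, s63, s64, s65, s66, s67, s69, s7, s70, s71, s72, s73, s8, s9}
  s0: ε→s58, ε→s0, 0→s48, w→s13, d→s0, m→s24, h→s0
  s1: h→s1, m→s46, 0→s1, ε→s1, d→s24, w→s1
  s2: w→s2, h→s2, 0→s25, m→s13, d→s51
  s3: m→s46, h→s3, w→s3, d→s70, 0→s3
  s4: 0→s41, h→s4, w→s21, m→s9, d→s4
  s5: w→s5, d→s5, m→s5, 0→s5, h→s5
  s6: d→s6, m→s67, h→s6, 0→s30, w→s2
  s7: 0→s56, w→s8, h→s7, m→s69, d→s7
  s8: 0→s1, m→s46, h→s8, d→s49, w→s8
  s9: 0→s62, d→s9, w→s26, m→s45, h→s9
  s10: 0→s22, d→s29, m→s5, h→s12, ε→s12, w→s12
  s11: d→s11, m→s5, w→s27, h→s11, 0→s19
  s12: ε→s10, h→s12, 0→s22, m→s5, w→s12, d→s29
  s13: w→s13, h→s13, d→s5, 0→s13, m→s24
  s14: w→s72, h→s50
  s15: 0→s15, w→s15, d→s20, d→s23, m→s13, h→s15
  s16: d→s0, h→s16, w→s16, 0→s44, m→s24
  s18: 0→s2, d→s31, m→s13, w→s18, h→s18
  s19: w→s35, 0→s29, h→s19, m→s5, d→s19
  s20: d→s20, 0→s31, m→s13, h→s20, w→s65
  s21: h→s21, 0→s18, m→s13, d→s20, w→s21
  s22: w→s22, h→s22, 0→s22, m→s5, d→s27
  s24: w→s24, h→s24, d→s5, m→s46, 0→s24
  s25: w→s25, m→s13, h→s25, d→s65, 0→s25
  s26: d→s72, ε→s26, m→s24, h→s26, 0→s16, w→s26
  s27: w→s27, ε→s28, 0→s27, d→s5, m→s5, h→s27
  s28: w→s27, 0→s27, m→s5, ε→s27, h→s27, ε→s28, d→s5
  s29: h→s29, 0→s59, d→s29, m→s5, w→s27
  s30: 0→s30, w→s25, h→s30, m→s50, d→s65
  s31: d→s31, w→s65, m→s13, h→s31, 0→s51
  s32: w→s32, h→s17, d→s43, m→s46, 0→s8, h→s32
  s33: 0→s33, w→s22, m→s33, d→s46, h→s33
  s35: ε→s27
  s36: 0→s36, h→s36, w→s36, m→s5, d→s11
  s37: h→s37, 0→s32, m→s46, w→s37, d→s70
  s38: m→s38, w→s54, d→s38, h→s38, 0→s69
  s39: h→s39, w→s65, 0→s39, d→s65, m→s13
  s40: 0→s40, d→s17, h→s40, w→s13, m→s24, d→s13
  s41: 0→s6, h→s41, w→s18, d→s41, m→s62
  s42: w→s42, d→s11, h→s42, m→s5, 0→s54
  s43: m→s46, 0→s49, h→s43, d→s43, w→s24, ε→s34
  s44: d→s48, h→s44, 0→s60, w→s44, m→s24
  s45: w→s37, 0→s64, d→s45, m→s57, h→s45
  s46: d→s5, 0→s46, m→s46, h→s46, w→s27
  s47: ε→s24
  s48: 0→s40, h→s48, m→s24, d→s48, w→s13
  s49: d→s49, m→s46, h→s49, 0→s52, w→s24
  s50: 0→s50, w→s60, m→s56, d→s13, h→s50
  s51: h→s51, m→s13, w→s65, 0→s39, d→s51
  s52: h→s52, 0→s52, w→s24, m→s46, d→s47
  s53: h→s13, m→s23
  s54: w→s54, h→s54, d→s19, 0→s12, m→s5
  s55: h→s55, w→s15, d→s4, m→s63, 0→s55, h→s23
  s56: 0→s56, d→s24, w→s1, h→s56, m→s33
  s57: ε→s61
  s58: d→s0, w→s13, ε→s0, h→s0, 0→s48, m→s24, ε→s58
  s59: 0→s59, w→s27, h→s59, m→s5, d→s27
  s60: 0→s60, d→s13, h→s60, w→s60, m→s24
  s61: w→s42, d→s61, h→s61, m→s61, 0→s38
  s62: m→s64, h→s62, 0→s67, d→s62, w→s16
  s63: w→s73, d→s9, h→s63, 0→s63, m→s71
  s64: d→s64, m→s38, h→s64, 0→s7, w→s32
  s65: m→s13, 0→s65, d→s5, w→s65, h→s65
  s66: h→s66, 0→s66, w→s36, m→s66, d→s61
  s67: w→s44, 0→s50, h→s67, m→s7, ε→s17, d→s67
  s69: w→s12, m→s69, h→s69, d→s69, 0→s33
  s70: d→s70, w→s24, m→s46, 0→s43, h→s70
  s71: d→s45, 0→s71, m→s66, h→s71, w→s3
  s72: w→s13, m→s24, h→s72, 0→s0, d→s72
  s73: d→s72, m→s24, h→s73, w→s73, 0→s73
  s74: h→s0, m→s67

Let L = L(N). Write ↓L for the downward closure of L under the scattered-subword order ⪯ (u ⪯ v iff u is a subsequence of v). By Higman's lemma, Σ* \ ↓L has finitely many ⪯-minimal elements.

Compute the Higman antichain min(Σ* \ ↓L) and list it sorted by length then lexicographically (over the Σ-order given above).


|Q|=75, |F|=64, |δ|=351 (16 ε).
min D↑ (62 st, q0=0, F={12}): 0:w→1,0→0,m→2,h→0,d→3 1:w→1,0→1,m→4,h→1,d→5 2:w→6,0→2,m→7,h→2,d→8 3:w→9,0→10,m→8,h→3,d→3 4:w→4,0→4,m→11,h→4,d→12 5:w→13,0→14,m→4,h→5,d→5 6:w→6,0→6,m→11,h→6,d→15 7:w→16,0→7,m→17,h→7,d→18 8:w→19,0→20,m→18,h→8,d→8 9:w→9,0→21,m→4,h→9,d→5 10:w→21,0→22,m→20,h→10,d→10 11:w→11,0→11,m→23,h→11,d→12 12:w→12,0→12,m→12,h→12,d→12 13:w→13,0→13,m→4,h→13,d→12 14:w→13,0→24,m→4,h→14,d→14 15:w→4,0→25,m→11,h→15,d→15 16:w→16,0→16,m→23,h→16,d→26 17:w→27,0→17,m→17,h→17,d→28 18:w→29,0→30,m→28,h→18,d→18 19:w→19,0→31,m→11,h→19,d→15 20:w→31,0→32,m→30,h→20,d→20 21:w→21,0→33,m→4,h→21,d→14 22:w→33,0→34,m→32,h→22,d→22 23:w→35,0→23,m→23,h→23,d→12 24:w→13,0→36,m→4,h→24,d→24 25:w→4,0→37,m→11,h→25,d→25 26:w→11,0→38,m→23,h→26,d→26 27:w→27,0→27,m→12,h→27,d→39 28:w→40,0→41,m→28,h→28,d→28 29:w→29,0→42,m→23,h→29,d→26 30:w→42,0→43,m→41,h→30,d→30 31:w→31,0→44,m→11,h→31,d→25 32:w→44,0→45,m→43,h→32,d→32 33:w→33,0→46,m→4,h→33,d→24 34:w→46,0→34,m→45,h→34,d→13 35:w→35,0→35,m→12,h→35,d→12 36:w→13,0→36,m→4,h→36,d→13 37:w→4,0→47,m→11,h→37,d→37 38:w→11,0→48,m→23,h→38,d→38 39:w→35,0→49,m→12,h→39,d→39 40:w→40,0→50,m→12,h→40,d→39 41:w→50,0→51,m→41,h→41,d→41 42:w→42,0→52,m→23,h→42,d→38 43:w→52,0→53,m→51,h→43,d→43 44:w→44,0→54,m→11,h→44,d→37 45:w→54,0→45,m→53,h→45,d→4 46:w→46,0→46,m→4,h→46,d→13 47:w→4,0→47,m→11,h→47,d→4 48:w→11,0→55,m→23,h→48,d→48 49:w→35,0→56,m→12,h→49,d→49 50:w→50,0→57,m→12,h→50,d→49 51:w→57,0→58,m→51,h→51,d→51 52:w→52,0→59,m→23,h→52,d→48 53:w→59,0→53,m→58,h→53,d→11 54:w→54,0→54,m→11,h→54,d→4 55:w→11,0→55,m→23,h→55,d→11 56:w→35,0→60,m→12,h→56,d→56 57:w→57,0→61,m→12,h→57,d→56 58:w→61,0→58,m→58,h→58,d→23 59:w→59,0→59,m→23,h→59,d→11 60:w→35,0→60,m→12,h→60,d→35 61:w→61,0→61,m→12,h→61,d→35 (ε-aug+det+¬).
'wmd': |S_i|=[71, 50, 6, 1] end={s5} — reject; 3/3 single-dels accept.
'wdwd': N↓-sim [71, 50, 29, 8, 1] end={s5} rej; 4/4 deletions ∈↓L.
'mmmwm': N↓-sim [71, 55, 39, 21, 14, 1] end={s5} rej; 5/5 deletions ∈↓L.
'd000dd': N↓-sim [71, 63, 49, 34, 21, 9, 1] end={s5} rej; 6/6 single-dels accept.
4 obstructions.

Antichain: [wmd, wdwd, mmmwm, d000dd].


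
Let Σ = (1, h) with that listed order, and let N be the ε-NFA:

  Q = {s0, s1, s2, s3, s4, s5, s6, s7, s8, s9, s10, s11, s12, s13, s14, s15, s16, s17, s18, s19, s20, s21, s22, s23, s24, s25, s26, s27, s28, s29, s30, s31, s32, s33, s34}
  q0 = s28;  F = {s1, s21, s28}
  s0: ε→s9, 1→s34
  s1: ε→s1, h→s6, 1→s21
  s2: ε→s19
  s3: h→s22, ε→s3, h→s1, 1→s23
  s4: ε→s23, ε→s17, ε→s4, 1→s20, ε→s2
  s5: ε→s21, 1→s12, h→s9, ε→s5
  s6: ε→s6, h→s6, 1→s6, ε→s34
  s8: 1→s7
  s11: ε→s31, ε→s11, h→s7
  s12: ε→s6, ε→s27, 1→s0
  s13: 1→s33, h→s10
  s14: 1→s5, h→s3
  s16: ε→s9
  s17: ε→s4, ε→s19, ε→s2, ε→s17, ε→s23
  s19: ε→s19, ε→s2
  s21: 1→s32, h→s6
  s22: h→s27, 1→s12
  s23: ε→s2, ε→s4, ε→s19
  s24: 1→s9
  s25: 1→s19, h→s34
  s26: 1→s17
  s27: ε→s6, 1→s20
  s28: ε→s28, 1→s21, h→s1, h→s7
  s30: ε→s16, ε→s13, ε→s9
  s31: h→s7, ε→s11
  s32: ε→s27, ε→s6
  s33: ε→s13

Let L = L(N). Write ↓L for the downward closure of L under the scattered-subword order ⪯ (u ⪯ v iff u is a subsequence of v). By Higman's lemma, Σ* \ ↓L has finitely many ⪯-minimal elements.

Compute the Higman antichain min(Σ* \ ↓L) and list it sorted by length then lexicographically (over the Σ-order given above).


min(Σ*\↓L) = [11, 1h, hh].

|Q|=35, |F|=3, |δ|=67 (36 ε).
min D↑ (4 st, q0=0, F={3}): 0:1→1,h→2 1:1→3,h→3 2:1→1,h→3 3:1→3,h→3.
'11': run [9, 6, 5] end={s20,s27,s32,s34,s6} rej; 2/2 single-dels accept.
'1h': run [9, 6, 2] end={s34,s6} rej; 2/2 del acc.
'hh': N↓-sim [9, 8, 2] end={s34,s6} ∉↓L; 2/2 deletions ∈↓L.
3 minimals (antichain).


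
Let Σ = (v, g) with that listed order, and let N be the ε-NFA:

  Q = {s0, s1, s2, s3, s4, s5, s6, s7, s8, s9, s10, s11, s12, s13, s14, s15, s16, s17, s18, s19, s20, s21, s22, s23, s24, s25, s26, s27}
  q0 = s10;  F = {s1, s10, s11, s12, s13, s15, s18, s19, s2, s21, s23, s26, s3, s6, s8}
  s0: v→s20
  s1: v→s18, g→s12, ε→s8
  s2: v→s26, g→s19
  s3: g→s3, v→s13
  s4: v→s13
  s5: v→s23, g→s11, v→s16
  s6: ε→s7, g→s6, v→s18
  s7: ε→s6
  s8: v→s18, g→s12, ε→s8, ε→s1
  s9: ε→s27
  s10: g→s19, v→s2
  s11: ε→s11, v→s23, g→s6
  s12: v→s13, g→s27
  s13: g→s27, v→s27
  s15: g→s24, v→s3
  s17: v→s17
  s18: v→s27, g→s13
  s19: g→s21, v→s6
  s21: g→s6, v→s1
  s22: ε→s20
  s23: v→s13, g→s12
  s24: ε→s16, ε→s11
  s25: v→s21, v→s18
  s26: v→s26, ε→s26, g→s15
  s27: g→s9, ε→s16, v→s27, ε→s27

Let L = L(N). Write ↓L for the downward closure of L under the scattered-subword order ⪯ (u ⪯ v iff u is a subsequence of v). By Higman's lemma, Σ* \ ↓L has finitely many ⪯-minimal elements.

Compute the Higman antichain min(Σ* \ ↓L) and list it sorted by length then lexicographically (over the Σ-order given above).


Antichain: [gvvv, gvvgg, ggvgg, gggvv, vvgvvg].

|Q|=28, |F|=15, |δ|=53 (13 ε).
min D↑ (15 st, q0=0, F={11}): 0:v→1,g→2 1:v→3,g→2 2:v→4,g→5 3:v→3,g→6 4:v→7,g→4 5:v→8,g→4 6:v→9,g→10 7:v→11,g→12 8:v→7,g→13 9:v→12,g→9 10:v→14,g→4 11:v→11,g→11 12:v→11,g→11 13:v→12,g→11 14:v→12,g→13 [Hopcroft].
'gvvv': N↓-sim [20, 17, 12, 5, 3] end={s16,s27,s9} — reject; 4/4 single-dels accept.
'gvvgg': |S_i|=[20, 17, 12, 5, 4, 3] end={s16,s27,s9} rej; 5/5 del acc.
'ggvgg': |S_i|=[20, 17, 15, 9, 5, 3] end={s16,s27,s9} rej; 5/5 deletions ∈↓L.
'gggvv': run [20, 17, 15, 9, 5, 3] end={s16,s27,s9} ∉↓L; 5/5 del acc.
'vvgvvg': |S_i|=[20, 19, 16, 13, 8, 4, 3] end={s16,s27,s9} rej; 6/6 deletions ∈↓L.
5 words, ⪯-incomp.


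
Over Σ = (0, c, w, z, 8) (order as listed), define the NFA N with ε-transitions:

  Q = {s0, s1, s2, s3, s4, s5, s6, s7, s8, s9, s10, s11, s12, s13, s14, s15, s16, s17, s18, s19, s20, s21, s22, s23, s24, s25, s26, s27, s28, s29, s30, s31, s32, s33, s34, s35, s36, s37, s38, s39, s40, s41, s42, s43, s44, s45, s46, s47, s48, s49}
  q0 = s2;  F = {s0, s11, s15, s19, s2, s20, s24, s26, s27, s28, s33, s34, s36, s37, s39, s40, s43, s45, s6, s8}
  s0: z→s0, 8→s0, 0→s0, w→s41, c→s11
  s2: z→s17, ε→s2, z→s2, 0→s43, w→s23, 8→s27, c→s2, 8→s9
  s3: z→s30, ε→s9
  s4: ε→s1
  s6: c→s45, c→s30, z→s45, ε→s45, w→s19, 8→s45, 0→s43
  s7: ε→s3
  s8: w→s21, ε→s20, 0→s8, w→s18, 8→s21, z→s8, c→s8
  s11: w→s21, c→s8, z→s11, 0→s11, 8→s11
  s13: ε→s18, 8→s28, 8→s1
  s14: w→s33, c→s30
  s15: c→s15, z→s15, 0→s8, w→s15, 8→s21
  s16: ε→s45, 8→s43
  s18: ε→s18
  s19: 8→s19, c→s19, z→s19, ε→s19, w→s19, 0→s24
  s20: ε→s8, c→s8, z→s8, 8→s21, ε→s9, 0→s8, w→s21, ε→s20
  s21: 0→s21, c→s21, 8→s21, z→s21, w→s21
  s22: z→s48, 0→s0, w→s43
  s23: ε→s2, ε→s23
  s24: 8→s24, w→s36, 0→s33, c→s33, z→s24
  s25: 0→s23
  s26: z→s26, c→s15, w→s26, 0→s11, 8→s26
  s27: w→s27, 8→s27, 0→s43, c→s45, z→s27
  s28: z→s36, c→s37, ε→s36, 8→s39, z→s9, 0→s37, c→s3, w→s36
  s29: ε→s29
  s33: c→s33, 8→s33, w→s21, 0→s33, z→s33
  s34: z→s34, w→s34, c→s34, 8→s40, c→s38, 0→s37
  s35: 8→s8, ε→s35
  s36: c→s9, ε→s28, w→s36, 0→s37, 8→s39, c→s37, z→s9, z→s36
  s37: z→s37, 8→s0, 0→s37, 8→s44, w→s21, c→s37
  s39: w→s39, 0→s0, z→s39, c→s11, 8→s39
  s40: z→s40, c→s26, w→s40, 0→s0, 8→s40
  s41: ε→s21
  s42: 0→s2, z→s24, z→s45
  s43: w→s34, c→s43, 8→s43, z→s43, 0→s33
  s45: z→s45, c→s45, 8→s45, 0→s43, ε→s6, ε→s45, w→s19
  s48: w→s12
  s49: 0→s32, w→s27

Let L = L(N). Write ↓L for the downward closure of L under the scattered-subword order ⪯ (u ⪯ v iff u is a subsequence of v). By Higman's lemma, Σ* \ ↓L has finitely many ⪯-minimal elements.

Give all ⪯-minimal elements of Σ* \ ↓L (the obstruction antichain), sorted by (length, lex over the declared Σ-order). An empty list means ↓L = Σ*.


A = [00w, 0w8cc8, 8cw0cw].

|Q|=50, |F|=20, |δ|=154 (22 ε).
min D↑ (18 st, q0=0, F={6}): 0:0→1,c→0,w→0,z→0,8→2 1:0→3,c→1,w→4,z→1,8→1 2:0→1,c→5,w→2,z→2,8→2 3:0→3,c→3,w→6,z→3,8→3 4:0→7,c→4,w→4,z→4,8→8 5:0→1,c→5,w→9,z→5,8→5 6:0→6,c→6,w→6,z→6,8→6 7:0→7,c→7,w→6,z→7,8→10 8:0→10,c→11,w→8,z→8,8→8 9:0→12,c→9,w→9,z→9,8→9 10:0→10,c→13,w→6,z→10,8→10 11:0→13,c→14,w→11,z→11,8→11 12:0→3,c→3,w→15,z→12,8→12 13:0→13,c→16,w→6,z→13,8→13 14:0→16,c→14,w→14,z→14,8→6 15:0→7,c→7,w→15,z→15,8→17 16:0→16,c→16,w→6,z→16,8→6 17:0→10,c→13,w→17,z→17,8→17 (ε-aug+det+¬).
'00w': N↓-sim [30, 23, 11, 3] end={s18,s21,s41} ∉↓L; 3/3 del acc.
'0w8cc8': |S_i|=[30, 23, 20, 13, 8, 6, 1] end={s21} ∉↓L; 6/6 del acc.
'8cw0cw': |S_i|=[30, 27, 26, 23, 17, 13, 3] end={s18,s21,s41} rej; 6/6 del acc.
3 minimals (antichain).


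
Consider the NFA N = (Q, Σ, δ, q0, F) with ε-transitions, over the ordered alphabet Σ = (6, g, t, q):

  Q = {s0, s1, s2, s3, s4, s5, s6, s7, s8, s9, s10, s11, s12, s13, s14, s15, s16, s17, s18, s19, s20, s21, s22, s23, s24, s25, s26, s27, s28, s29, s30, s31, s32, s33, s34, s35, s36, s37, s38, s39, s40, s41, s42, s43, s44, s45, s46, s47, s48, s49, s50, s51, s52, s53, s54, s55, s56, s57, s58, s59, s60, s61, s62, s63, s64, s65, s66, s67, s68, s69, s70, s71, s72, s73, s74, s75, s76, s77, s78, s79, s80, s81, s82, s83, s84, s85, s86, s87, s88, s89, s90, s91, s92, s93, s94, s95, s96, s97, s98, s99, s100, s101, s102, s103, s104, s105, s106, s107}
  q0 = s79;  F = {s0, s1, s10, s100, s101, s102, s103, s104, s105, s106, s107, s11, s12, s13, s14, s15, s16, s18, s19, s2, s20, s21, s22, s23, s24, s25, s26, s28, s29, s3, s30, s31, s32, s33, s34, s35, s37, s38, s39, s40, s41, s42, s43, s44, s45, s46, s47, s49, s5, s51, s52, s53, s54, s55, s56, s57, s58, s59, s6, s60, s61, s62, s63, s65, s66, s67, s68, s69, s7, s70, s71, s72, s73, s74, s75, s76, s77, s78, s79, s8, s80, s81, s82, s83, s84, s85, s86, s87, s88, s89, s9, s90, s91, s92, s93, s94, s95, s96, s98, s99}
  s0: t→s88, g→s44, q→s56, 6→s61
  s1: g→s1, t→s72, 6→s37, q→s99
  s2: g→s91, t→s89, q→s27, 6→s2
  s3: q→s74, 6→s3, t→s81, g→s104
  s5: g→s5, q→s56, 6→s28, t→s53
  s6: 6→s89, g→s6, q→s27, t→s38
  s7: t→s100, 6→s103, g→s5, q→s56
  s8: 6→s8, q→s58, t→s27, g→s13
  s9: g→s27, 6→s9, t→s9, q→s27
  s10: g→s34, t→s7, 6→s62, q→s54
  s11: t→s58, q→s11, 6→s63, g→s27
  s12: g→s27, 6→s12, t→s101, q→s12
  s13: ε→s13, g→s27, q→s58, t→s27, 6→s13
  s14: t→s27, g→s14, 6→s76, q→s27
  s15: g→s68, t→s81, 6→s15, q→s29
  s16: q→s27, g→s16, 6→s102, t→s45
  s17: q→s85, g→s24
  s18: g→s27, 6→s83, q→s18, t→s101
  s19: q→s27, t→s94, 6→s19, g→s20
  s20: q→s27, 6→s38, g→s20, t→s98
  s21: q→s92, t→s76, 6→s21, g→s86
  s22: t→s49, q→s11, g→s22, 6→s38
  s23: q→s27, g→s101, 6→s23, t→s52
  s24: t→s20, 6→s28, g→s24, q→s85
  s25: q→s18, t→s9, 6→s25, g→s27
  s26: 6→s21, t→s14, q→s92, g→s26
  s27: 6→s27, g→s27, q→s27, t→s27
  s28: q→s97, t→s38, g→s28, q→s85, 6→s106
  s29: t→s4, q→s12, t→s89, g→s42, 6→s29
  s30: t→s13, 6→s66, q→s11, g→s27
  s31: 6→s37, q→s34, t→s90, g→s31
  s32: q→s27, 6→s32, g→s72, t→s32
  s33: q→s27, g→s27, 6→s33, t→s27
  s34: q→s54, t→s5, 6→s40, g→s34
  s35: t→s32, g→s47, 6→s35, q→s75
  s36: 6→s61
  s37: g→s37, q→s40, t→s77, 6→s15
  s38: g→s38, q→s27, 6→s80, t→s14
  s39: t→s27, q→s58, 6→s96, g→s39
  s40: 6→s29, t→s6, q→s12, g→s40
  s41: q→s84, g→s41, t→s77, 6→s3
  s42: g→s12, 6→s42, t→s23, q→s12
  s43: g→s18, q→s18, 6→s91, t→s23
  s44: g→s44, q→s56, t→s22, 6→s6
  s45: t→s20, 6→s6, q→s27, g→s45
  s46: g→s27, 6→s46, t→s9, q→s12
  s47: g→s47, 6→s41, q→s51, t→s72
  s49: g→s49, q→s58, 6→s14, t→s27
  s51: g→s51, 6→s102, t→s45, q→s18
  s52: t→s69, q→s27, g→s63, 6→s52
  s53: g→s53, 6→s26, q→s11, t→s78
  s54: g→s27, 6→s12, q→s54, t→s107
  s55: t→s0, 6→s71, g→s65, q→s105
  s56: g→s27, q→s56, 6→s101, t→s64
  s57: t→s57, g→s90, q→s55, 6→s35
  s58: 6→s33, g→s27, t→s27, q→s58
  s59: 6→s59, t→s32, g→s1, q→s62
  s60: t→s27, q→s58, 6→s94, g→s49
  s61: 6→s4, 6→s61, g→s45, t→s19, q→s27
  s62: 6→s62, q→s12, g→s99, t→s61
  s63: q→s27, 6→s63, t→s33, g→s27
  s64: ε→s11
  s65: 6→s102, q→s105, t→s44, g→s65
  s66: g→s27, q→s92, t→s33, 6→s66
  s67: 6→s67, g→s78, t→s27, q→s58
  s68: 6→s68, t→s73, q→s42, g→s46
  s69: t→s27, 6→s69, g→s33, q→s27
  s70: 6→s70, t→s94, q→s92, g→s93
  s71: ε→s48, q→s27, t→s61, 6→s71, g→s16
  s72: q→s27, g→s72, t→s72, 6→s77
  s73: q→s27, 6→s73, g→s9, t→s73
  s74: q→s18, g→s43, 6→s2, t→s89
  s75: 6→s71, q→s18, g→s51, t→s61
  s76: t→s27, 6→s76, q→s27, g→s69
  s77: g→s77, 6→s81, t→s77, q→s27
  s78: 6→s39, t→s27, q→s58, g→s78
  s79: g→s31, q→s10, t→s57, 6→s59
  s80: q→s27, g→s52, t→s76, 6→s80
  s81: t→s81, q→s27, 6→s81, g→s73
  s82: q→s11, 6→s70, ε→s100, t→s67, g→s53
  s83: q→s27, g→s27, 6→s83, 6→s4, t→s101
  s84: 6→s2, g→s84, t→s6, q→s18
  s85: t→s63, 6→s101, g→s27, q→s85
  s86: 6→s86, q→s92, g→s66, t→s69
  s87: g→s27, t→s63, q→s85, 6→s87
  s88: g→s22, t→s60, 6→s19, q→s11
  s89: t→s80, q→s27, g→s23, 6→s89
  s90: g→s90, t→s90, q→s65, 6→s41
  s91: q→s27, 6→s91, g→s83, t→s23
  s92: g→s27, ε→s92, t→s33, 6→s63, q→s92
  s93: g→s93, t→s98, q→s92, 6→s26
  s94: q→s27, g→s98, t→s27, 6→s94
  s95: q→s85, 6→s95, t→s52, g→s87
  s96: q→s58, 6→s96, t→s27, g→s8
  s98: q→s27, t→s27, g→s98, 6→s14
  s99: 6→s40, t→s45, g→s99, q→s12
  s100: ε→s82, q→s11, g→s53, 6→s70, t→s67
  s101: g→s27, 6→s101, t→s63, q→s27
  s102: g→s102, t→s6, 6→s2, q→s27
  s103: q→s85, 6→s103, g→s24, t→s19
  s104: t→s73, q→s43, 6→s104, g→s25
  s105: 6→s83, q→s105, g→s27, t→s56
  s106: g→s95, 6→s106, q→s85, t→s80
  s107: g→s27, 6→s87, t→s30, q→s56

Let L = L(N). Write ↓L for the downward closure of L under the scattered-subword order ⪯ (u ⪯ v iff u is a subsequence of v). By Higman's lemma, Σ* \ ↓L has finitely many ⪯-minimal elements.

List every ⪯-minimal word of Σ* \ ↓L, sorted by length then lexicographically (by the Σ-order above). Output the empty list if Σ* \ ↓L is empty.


|Q|=108, |F|=100, |δ|=417 (6 ε).
min D↑ (100 st, q0=0, F={17}): 0:6→1,g→2,t→3,q→4 1:6→1,g→5,t→6,q→7 2:6→8,g→2,t→9,q→10 3:6→11,g→9,t→3,q→12 4:6→7,g→10,t→13,q→14 5:6→8,g→5,t→15,q→16 6:6→6,g→15,t→6,q→17 7:6→7,g→16,t→18,q→19 8:6→20,g→8,t→21,q→22 9:6→23,g→9,t→9,q→24 10:6→22,g→10,t→25,q→14 11:6→11,g→26,t→6,q→27 12:6→28,g→24,t→29,q→30 13:6→31,g→25,t→32,q→33 14:6→19,g→17,t→34,q→14 15:6→21,g→15,t→15,q→17 16:6→22,g→16,t→35,q→19 17:6→17,g→17,t→17,q→17 18:6→18,g→35,t→36,q→17 19:6→19,g→17,t→37,q→19 20:6→20,g→38,t→39,q→40 21:6→39,g→21,t→21,q→17 22:6→40,g→22,t→41,q→19 23:6→42,g→23,t→21,q→43 24:6→44,g→24,t→45,q→30 25:6→46,g→25,t→47,q→33 26:6→23,g→26,t→15,q→48 27:6→28,g→48,t→18,q→49 28:6→28,g→50,t→18,q→17 29:6→18,g→45,t→51,q→33 30:6→52,g→17,t→33,q→30 31:6→31,g→53,t→36,q→54 32:6→55,g→47,t→56,q→57 33:6→37,g→17,t→57,q→33 34:6→58,g→17,t→59,q→33 35:6→41,g→35,t→60,q→17 36:6→36,g→60,t→61,q→17 37:6→37,g→17,t→62,q→17 38:6→38,g→63,t→64,q→65 39:6→39,g→64,t→39,q→17 40:6→40,g→65,t→66,q→19 41:6→66,g→41,t→67,q→17 42:6→42,g→68,t→39,q→69 43:6→70,g→43,t→41,q→49 44:6→70,g→44,t→41,q→17 45:6→41,g→45,t→71,q→33 46:6→72,g→46,t→67,q→54 47:6→73,g→47,t→74,q→57 48:6→44,g→48,t→35,q→49 49:6→52,g→17,t→37,q→49 50:6→44,g→50,t→35,q→17 51:6→36,g→71,t→75,q→57 52:6→52,g→17,t→37,q→17 53:6→46,g→53,t→60,q→54 54:6→37,g→17,t→62,q→54 55:6→55,g→76,t→61,q→77 56:6→56,g→74,t→17,q→78 57:6→62,g→17,t→78,q→57 58:6→58,g→17,t→62,q→54 59:6→79,g→17,t→80,q→57 60:6→67,g→60,t→81,q→17 61:6→61,g→81,t→17,q→17 62:6→62,g→17,t→82,q→17 63:6→63,g→17,t→83,q→19 64:6→64,g→83,t→64,q→17 65:6→65,g→19,t→84,q→19 66:6→66,g→84,t→85,q→17 67:6→85,g→67,t→86,q→17 68:6→68,g→87,t→64,q→88 69:6→70,g→88,t→66,q→49 70:6→70,g→89,t→66,q→17 71:6→67,g→71,t→90,q→57 72:6→72,g→91,t→85,q→54 73:6→92,g→73,t→86,q→77 74:6→93,g→74,t→17,q→78 75:6→61,g→90,t→17,q→78 76:6→73,g→76,t→81,q→77 77:6→62,g→17,t→82,q→77 78:6→82,g→17,t→17,q→78 79:6→79,g→17,t→82,q→77 80:6→80,g→17,t→17,q→78 81:6→86,g→81,t→17,q→17 82:6→82,g→17,t→17,q→17 83:6→83,g→17,t→83,q→17 84:6→84,g→37,t→94,q→17 85:6→85,g→94,t→95,q→17 86:6→95,g→86,t→17,q→17 87:6→87,g→17,t→83,q→49 88:6→89,g→49,t→84,q→49 89:6→89,g→52,t→84,q→17 90:6→86,g→90,t→17,q→78 91:6→91,g→58,t→94,q→54 92:6→92,g→96,t→95,q→77 93:6→97,g→93,t→17,q→78 94:6→94,g→62,t→98,q→17 95:6→95,g→98,t→17,q→17 96:6→96,g→79,t→98,q→77 97:6→97,g→99,t→17,q→78 98:6→98,g→82,t→17,q→17 99:6→99,g→80,t→17,q→78.
'6tq': run [105, 79, 26, 1] end={s27} ∉↓L; 3/3 single-dels accept.
'qqg': N↓-sim [105, 83, 22, 1] end={s27} — reject; 3/3 single-dels accept.
'tq6q': |S_i|=[105, 88, 49, 27, 1] end={s27} — reject; 4/4 single-dels accept.
'qtttt': N↓-sim [105, 83, 58, 37, 16, 1] end={s27} — reject; 5/5 del acc.
'g66ggg': run [105, 82, 54, 41, 29, 17, 1] end={s27} ∉↓L; 6/6 del acc.
5 obstructions.

Antichain: [6tq, qqg, tq6q, qtttt, g66ggg].


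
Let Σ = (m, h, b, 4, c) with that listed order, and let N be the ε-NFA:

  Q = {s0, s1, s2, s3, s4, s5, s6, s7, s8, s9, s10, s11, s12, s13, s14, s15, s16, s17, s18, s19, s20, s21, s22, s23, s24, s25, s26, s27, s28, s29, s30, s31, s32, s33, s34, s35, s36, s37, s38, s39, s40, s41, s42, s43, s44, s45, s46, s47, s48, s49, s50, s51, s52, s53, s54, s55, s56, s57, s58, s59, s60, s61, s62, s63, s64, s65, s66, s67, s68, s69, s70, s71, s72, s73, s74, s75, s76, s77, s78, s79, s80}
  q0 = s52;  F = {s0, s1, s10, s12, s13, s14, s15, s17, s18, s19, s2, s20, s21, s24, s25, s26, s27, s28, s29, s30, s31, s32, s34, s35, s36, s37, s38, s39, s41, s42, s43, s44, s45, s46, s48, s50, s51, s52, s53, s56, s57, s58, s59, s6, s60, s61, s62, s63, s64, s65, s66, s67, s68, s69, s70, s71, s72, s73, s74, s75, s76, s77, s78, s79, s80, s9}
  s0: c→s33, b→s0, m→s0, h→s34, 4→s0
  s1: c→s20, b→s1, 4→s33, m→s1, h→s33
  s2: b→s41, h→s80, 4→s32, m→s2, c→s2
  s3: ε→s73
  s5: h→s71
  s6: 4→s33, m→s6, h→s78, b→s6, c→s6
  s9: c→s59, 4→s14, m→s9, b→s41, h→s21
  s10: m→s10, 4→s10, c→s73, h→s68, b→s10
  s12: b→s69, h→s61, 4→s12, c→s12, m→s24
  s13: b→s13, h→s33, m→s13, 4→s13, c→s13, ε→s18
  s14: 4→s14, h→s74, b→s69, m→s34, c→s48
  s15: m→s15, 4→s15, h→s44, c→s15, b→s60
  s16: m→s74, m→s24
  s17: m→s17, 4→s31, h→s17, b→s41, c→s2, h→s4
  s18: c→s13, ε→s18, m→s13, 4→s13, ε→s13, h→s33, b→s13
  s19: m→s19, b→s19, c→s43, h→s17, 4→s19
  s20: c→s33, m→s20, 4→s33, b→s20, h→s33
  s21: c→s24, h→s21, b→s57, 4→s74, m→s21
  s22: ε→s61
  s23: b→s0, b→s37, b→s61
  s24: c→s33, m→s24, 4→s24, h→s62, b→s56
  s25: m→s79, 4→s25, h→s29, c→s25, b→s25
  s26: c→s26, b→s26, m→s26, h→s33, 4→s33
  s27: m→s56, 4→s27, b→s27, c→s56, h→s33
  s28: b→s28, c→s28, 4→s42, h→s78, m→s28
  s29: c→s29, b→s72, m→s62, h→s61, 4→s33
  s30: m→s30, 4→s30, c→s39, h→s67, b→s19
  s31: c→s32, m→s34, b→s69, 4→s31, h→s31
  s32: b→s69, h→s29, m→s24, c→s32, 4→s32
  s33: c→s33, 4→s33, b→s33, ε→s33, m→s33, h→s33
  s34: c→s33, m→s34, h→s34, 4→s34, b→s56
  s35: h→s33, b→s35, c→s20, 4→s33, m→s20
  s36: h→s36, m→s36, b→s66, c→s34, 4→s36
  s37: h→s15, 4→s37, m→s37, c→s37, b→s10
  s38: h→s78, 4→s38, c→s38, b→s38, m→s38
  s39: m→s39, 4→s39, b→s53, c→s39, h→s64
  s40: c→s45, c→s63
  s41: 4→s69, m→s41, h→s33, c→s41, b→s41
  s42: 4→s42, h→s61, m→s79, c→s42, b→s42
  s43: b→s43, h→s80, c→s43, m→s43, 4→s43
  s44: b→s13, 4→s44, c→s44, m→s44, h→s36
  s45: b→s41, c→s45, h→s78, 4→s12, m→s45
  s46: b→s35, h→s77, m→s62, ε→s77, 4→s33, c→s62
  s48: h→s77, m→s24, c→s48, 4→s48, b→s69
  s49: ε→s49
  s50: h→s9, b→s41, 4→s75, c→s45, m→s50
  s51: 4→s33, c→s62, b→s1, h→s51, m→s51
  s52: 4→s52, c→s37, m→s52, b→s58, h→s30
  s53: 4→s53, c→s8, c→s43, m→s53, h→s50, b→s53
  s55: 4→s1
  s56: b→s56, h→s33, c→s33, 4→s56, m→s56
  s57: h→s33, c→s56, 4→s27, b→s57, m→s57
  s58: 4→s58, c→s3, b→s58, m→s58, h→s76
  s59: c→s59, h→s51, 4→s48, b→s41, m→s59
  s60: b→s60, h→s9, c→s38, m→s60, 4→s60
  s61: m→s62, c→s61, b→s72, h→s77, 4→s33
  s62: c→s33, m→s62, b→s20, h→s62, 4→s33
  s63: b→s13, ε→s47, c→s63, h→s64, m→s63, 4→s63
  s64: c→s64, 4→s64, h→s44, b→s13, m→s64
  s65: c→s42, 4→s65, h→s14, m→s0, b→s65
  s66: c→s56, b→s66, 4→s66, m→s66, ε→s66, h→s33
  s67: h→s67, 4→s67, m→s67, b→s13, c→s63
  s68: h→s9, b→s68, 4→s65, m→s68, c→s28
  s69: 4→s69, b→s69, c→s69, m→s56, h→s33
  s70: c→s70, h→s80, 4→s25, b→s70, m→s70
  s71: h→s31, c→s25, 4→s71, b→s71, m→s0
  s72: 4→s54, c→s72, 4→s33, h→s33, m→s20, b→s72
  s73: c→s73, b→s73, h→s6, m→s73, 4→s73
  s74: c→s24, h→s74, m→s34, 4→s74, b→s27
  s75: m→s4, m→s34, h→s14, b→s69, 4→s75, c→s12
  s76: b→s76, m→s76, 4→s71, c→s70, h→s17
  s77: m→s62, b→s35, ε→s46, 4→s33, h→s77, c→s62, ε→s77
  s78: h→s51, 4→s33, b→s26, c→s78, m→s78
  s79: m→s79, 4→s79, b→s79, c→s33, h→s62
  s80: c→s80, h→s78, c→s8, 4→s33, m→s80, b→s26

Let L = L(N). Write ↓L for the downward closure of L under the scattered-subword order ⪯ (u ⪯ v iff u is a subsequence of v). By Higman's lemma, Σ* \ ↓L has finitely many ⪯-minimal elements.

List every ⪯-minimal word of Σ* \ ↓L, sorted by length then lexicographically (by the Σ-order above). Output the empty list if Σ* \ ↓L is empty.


|Q|=81, |F|=66, |δ|=361 (12 ε).
min D↑ (65 st, q0=0, F={23}): 0:m→0,h→1,b→2,4→0,c→3 1:m→1,h→4,b→5,4→1,c→6 2:m→2,h→7,b→2,4→2,c→8 3:m→3,h→9,b→10,4→3,c→3 4:m→4,h→4,b→11,4→4,c→12 5:m→5,h→13,b→5,4→5,c→14 6:m→6,h→15,b→16,4→6,c→6 7:m→7,h→13,b→7,4→17,c→18 8:m→8,h→19,b→8,4→8,c→8 9:m→9,h→20,b→21,4→9,c→9 10:m→10,h→22,b→10,4→10,c→8 11:m→11,h→23,b→11,4→11,c→11 12:m→12,h→15,b→11,4→12,c→12 13:m→13,h→13,b→24,4→25,c→26 14:m→14,h→27,b→14,4→14,c→14 15:m→15,h→20,b→11,4→15,c→15 16:m→16,h→28,b→16,4→16,c→14 17:m→29,h→25,b→17,4→17,c→30 18:m→18,h→27,b→18,4→30,c→18 19:m→19,h→31,b→19,4→23,c→19 20:m→20,h→32,b→11,4→20,c→20 21:m→21,h→33,b→21,4→21,c→34 22:m→22,h→33,b→22,4→35,c→36 23:m→23,h→23,b→23,4→23,c→23 24:m→24,h→23,b→24,4→37,c→24 25:m→38,h→25,b→37,4→25,c→39 26:m→26,h→27,b→24,4→39,c→26 27:m→27,h→31,b→40,4→23,c→27 28:m→28,h→33,b→24,4→41,c→42 29:m→29,h→38,b→29,4→29,c→23 30:m→43,h→44,b→30,4→30,c→30 31:m→31,h→45,b→40,4→23,c→31 32:m→32,h→32,b→46,4→32,c→38 33:m→33,h→47,b→24,4→48,c→49 34:m→34,h→31,b→34,4→34,c→34 35:m→29,h→48,b→35,4→35,c→50 36:m→36,h→31,b→36,4→50,c→36 37:m→51,h→23,b→37,4→37,c→37 38:m→38,h→38,b→51,4→38,c→23 39:m→52,h→44,b→37,4→39,c→39 40:m→40,h→23,b→40,4→23,c→40 41:m→38,h→48,b→37,4→41,c→53 42:m→42,h→31,b→24,4→53,c→42 43:m→43,h→54,b→43,4→43,c→23 44:m→54,h→55,b→56,4→23,c→44 45:m→45,h→45,b→57,4→23,c→54 46:m→46,h→23,b→46,4→46,c→51 47:m→47,h→47,b→58,4→59,c→52 48:m→38,h→59,b→37,4→48,c→60 49:m→49,h→45,b→24,4→60,c→49 50:m→43,h→55,b→50,4→50,c→50 51:m→51,h→23,b→51,4→51,c→23 52:m→52,h→54,b→51,4→52,c→23 53:m→52,h→55,b→37,4→53,c→53 54:m→54,h→54,b→61,4→23,c→23 55:m→54,h→62,b→56,4→23,c→55 56:m→61,h→23,b→56,4→23,c→56 57:m→57,h→23,b→57,4→23,c→61 58:m→58,h→23,b→58,4→63,c→51 59:m→38,h→59,b→63,4→59,c→52 60:m→52,h→62,b→37,4→60,c→60 61:m→61,h→23,b→61,4→23,c→23 62:m→54,h→62,b→64,4→23,c→54 63:m→51,h→23,b→63,4→63,c→51 64:m→61,h→23,b→64,4→23,c→61.
'hhbh': run [72, 66, 47, 15, 1] end={s33} — reject; 4/4 deletions ∈↓L.
'bch4': N↓-sim [72, 61, 38, 17, 2] end={s33,s54} — reject; 4/4 deletions ∈↓L.
'bh4mc': run [72, 61, 49, 29, 9, 1] end={s33} ∉↓L; 5/5 deletions ∈↓L.
'chhhcc': |S_i|=[72, 63, 50, 31, 17, 6, 1] end={s33} — reject; 6/6 single-dels accept.
4 obstructions.

min(Σ*\↓L) = [hhbh, bch4, bh4mc, chhhcc].


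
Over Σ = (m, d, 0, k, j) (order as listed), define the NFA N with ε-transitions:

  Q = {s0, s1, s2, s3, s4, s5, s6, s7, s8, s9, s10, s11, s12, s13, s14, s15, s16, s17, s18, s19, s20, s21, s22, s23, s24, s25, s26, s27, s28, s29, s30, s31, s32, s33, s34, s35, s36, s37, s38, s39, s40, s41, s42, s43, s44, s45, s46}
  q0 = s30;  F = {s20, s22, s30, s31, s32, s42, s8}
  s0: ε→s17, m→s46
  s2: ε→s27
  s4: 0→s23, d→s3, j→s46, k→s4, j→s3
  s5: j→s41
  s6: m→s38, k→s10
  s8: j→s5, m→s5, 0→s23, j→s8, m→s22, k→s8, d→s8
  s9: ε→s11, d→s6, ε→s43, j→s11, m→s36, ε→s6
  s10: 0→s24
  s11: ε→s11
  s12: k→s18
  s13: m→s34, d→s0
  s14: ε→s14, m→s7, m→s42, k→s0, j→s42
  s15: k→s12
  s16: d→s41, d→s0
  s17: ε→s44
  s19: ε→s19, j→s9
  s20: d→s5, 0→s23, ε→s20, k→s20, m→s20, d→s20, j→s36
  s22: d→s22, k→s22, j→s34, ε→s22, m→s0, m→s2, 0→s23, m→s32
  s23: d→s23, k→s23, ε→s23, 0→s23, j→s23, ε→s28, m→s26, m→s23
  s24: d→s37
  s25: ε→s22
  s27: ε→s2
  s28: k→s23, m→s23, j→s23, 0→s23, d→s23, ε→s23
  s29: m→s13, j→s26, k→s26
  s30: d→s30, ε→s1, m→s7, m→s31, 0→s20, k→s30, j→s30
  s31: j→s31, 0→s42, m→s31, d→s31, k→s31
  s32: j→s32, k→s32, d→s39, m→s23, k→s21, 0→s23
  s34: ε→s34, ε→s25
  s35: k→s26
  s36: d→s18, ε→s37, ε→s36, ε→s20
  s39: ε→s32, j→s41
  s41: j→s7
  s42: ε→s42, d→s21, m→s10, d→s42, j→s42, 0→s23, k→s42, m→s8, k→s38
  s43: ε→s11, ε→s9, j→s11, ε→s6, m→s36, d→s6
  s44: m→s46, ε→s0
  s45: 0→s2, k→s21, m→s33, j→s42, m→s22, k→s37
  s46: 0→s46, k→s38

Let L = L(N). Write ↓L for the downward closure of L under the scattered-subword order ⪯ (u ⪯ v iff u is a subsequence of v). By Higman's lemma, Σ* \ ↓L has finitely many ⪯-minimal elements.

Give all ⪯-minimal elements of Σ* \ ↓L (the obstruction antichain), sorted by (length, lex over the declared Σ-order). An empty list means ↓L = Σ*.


min(Σ*\↓L) = [00, m0mmmm].

|Q|=47, |F|=7, |δ|=128 (28 ε).
min D↑ (8 st, q0=0, F={4}): 0:m→1,d→0,0→2,k→0,j→0 1:m→1,d→1,0→3,k→1,j→1 2:m→2,d→2,0→4,k→2,j→2 3:m→5,d→3,0→4,k→3,j→3 4:m→4,d→4,0→4,k→4,j→4 5:m→6,d→5,0→4,k→5,j→5 6:m→7,d→6,0→4,k→6,j→6 7:m→4,d→7,0→4,k→7,j→7 [Hopcroft].
'00': |S_i|=[30, 27, 7] end={s23,s24,s26,s28,s37,s38,s46} rej; 2/2 del acc.
'm0mmmm': |S_i|=[30, 28, 24, 23, 19, 15, 5] end={s23,s26,s28,s38,s46} ∉↓L; 6/6 del acc.
2 obstructions.


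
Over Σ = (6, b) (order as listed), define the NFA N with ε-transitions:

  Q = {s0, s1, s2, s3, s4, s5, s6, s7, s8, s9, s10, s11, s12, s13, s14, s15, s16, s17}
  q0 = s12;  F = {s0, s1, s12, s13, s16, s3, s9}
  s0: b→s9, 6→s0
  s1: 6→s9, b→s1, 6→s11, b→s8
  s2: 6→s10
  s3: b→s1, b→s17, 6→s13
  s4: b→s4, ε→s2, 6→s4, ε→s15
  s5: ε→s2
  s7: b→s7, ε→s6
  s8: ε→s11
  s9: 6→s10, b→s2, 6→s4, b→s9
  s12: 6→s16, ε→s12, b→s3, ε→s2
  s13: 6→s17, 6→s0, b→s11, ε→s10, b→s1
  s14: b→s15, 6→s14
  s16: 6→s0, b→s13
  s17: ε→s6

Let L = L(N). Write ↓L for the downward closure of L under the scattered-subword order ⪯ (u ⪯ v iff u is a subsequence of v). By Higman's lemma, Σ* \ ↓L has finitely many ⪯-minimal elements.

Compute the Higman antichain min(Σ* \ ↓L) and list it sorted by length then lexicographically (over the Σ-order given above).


A = [66b6, bb66].

|Q|=18, |F|=7, |δ|=36 (9 ε).
min D↑ (8 st, q0=0, F={7}): 0:6→1,b→2 1:6→3,b→4 2:6→4,b→5 3:6→3,b→6 4:6→3,b→5 5:6→6,b→5 6:6→7,b→6 7:6→7,b→7 [Hopcroft].
'66b6': run [15, 13, 9, 5, 4] end={s10,s15,s2,s4} rej; 4/4 del acc.
'bb66': |S_i|=[15, 13, 10, 6, 4] end={s10,s15,s2,s4} ∉↓L; 4/4 deletions ∈↓L.
2 obstructions.
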